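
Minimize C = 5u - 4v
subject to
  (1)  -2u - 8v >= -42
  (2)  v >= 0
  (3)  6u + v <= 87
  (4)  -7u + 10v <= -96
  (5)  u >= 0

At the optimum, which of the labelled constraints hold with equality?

(2) and (4)

Corner points and C = 5u - 4v:
  (29/2, 0) → C = 145/2
  (96/7, 0) → C = 480/7
  (966/67, 33/67) → C = 4698/67

The minimum is at (96/7, 0). Substituting into each constraint, equality holds for (2) and (4); the remaining constraints have slack.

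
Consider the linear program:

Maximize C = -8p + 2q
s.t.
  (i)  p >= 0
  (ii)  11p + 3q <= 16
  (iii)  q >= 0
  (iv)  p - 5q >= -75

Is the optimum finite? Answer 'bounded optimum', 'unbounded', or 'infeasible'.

bounded optimum

Feasible corners and C = -8p + 2q:
  (0, 16/3) → C = 32/3
  (0, 0) → C = 0
  (16/11, 0) → C = -128/11
The feasible region has finitely many vertices and no improving ray; the maximum is 32/3 at (0, 16/3).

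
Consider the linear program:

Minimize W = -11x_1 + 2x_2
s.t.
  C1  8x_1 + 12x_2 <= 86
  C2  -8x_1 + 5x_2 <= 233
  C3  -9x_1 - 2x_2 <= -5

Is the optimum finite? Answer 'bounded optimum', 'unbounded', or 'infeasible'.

From the feasible point (-28/23, 367/46), moving in the direction (12, -8) keeps every constraint satisfied while W decreases without bound.

unbounded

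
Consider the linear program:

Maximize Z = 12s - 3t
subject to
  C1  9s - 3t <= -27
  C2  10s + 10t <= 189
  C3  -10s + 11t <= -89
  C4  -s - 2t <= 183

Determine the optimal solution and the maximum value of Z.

s = -188/23, t = -357/23, maximum Z = -1185/23

Feasible corners and Z = 12s - 3t:
  (-188/23, -357/23) → Z = -1185/23
  (-201/7, -540/7) → Z = -792/7
  (-1835/31, -1919/31) → Z = -16263/31

The binding constraints are 9s - 3t = -27 and -10s + 11t = -89.
Solving simultaneously gives s = -188/23, t = -357/23.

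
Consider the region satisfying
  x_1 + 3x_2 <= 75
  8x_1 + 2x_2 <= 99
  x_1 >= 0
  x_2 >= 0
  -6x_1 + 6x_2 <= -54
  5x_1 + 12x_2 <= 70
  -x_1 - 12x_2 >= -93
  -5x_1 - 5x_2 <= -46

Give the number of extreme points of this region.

Pairwise boundary intersections that survive every other constraint:
  (99/8, 0)
  (524/43, 65/86)
  (46/5, 0)
  (178/17, 25/17)
  (91/10, 1/10)

5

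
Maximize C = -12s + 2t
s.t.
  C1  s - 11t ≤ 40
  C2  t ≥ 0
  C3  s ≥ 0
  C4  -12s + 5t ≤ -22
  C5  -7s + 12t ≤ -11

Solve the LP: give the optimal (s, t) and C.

s = 11/6, t = 0, maximum C = -22

Corner points and C = -12s + 2t:
  (40, 0) → C = -480
  (11/6, 0) → C = -22
  (209/109, 22/109) → C = -2464/109
The feasible region is unbounded (it extends along (11, 1), (12, 7)), but C strictly decreases along every unbounded feasible direction, so there is no improving ray and the maximum is attained at a vertex.

The binding constraints are t = 0 and -12s + 5t = -22.
Solving simultaneously gives s = 11/6, t = 0.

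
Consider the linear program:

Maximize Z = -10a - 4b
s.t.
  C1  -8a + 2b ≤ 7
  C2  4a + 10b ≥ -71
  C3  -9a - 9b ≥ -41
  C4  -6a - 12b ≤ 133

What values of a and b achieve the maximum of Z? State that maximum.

Corner points and Z = -10a - 4b:
  (-53/22, -135/22) → Z = 535/11
  (19/90, 391/90) → Z = -877/45
  (1049/54, -803/54) → Z = -1213/9

a = -53/22, b = -135/22, maximum Z = 535/11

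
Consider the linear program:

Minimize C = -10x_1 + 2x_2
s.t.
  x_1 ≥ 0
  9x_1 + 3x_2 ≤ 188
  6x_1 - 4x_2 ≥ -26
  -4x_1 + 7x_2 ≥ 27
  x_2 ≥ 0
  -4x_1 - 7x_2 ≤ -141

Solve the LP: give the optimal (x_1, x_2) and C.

x_1 = 247/15, x_2 = 199/15, minimum C = -2072/15

Extreme points and C = -10x_1 + 2x_2:
  (337/27, 227/9) → C = -2008/27
  (247/15, 199/15) → C = -2072/15
  (191/29, 475/29) → C = -960/29
  (57/4, 12) → C = -237/2

The optimum lies where 9x_1 + 3x_2 = 188 and -4x_1 + 7x_2 = 27.
Solving simultaneously gives x_1 = 247/15, x_2 = 199/15.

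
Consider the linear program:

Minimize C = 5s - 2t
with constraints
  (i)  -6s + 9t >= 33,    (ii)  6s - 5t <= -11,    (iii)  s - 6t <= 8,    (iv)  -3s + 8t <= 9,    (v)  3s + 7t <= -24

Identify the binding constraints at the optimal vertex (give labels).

(iii) and (iv)

Corner points and C = 5s - 2t:
  (-10, -3) → C = -44
  (-61/7, -15/7) → C = -275/7
  (-59/5, -33/10) → C = -262/5

The minimum is at (-59/5, -33/10). Substituting into each constraint, equality holds for (iii) and (iv); the remaining constraints have slack.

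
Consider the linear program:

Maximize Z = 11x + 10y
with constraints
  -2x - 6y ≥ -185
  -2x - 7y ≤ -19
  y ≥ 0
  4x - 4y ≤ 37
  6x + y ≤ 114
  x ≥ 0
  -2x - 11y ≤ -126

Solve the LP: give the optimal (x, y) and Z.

Extreme points and Z = 11x + 10y:
  (499/34, 441/17) → Z = 14309/34
  (0, 185/6) → Z = 925/3
  (493/28, 117/14) → Z = 1109/4
  (911/52, 215/26) → Z = 14321/52
  (0, 126/11) → Z = 1260/11

x = 499/34, y = 441/17, maximum Z = 14309/34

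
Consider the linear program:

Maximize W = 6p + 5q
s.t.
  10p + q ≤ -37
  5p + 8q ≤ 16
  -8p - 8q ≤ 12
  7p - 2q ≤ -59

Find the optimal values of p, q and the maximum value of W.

Corner points and W = 6p + 5q:
  (-28/3, 47/6) → W = -101/6
  (-20/3, 37/6) → W = -55/6
  (-62/9, 97/18) → W = -259/18

The binding constraints are 5p + 8q = 16 and 7p - 2q = -59.
Solving simultaneously gives p = -20/3, q = 37/6.

p = -20/3, q = 37/6, maximum W = -55/6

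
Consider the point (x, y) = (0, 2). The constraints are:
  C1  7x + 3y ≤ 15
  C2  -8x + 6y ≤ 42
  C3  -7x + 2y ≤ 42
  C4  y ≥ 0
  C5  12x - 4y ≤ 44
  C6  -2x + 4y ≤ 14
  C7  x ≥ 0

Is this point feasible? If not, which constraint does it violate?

C1: 6 ≤ 15 ✓
C2: 12 ≤ 42 ✓
C3: 4 ≤ 42 ✓
C4: 2 ≥ 0 ✓
C5: -8 ≤ 44 ✓
C6: 8 ≤ 14 ✓
C7: 0 ≥ 0 ✓

feasible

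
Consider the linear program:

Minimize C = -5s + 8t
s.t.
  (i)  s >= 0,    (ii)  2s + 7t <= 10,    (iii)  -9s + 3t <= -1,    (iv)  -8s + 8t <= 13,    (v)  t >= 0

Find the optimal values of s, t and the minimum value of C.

s = 5, t = 0, minimum C = -25

Extreme points and C = -5s + 8t:
  (37/69, 88/69) → C = 173/23
  (5, 0) → C = -25
  (1/9, 0) → C = -5/9

The binding constraints are 2s + 7t = 10 and t = 0.
Solving simultaneously gives s = 5, t = 0.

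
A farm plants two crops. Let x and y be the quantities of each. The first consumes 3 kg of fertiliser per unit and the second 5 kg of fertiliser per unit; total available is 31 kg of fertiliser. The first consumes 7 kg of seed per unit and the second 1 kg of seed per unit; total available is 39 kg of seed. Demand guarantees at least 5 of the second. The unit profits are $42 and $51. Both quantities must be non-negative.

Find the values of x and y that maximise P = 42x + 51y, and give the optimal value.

x = 2, y = 5, maximum P = 339

Corner points and P = 42x + 51y:
  (0, 31/5) → P = 1581/5
  (0, 5) → P = 255
  (2, 5) → P = 339

At the optimal vertex, 3x + 5y = 31 and y = 5.
Solving simultaneously gives x = 2, y = 5.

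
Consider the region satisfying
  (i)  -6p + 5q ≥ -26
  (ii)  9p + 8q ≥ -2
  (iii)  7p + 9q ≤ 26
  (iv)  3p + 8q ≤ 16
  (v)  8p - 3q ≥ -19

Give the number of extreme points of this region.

5

Intersecting each pair of boundary lines and keeping only the points that satisfy every inequality leaves:
  (66/31, -82/31)
  (364/89, -26/89)
  (-158/91, 155/91)
  (64/29, 34/29)
  (-104/73, 185/73)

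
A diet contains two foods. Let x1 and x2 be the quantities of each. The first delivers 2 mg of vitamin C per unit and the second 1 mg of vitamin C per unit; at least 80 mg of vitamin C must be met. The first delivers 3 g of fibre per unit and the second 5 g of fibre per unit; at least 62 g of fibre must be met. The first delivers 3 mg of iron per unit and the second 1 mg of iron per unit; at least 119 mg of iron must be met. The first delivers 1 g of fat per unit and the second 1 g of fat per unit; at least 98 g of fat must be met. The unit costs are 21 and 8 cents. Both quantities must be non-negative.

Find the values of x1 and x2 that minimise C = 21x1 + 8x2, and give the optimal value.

Vertices and C = 21x1 + 8x2:
  (0, 119) → C = 952
  (98, 0) → C = 2058
  (21/2, 175/2) → C = 1841/2
The feasible region is unbounded (it extends along (0, 1), (1, 0)), but C strictly increases along every unbounded feasible direction, so there is no improving ray and the minimum is attained at a vertex.

x1 = 21/2, x2 = 175/2, minimum C = 1841/2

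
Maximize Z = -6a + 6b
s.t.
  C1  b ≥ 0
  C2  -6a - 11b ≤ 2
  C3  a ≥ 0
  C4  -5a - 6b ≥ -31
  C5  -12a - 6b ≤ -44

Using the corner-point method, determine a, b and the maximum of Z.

a = 13/7, b = 76/21, maximum Z = 74/7

At the optimal vertex, -5a - 6b = -31 and -12a - 6b = -44.
Solving simultaneously gives a = 13/7, b = 76/21.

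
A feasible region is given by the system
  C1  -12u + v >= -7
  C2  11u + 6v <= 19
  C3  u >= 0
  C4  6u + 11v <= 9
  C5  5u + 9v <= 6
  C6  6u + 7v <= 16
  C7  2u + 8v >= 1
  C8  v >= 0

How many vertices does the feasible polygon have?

5

The feasible vertices (each the meet of two boundaries and inside every other half-plane) are:
  (69/113, 37/113)
  (7/12, 0)
  (0, 2/3)
  (0, 1/8)
  (1/2, 0)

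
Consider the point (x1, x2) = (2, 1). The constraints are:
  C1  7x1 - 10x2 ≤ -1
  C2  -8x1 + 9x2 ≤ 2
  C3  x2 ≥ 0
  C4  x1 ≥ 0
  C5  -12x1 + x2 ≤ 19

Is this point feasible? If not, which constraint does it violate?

not feasible — violates C1

Constraint C1: 7x1 - 10x2 = 4, which is not ≤ -1. All other constraints are satisfied.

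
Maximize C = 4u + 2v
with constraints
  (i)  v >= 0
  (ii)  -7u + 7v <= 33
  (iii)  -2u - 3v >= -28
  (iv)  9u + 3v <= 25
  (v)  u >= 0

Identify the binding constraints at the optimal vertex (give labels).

(ii) and (iv)

Extreme points and C = 4u + 2v:
  (25/9, 0) → C = 100/9
  (0, 0) → C = 0
  (19/21, 118/21) → C = 104/7
  (0, 33/7) → C = 66/7

The maximum is at (19/21, 118/21). Substituting into each constraint, equality holds for (ii) and (iv); the remaining constraints have slack.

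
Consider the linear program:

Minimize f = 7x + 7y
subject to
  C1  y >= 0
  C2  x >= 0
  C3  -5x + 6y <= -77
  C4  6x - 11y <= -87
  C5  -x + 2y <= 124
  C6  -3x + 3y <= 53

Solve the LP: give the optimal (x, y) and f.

Feasible corners and f = 7x + 7y:
  (1369/19, 897/19) → f = 15862/19
  (449/2, 697/4) → f = 11165/4
  (1190, 657) → f = 12929

At the optimal vertex, -5x + 6y = -77 and 6x - 11y = -87.
Solving simultaneously gives x = 1369/19, y = 897/19.

x = 1369/19, y = 897/19, minimum f = 15862/19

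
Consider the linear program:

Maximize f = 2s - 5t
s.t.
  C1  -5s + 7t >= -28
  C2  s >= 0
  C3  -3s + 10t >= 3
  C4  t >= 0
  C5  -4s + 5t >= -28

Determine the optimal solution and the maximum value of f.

Corner points and f = 2s - 5t:
  (301/29, 99/29) → f = 107/29
  (56/3, 28/3) → f = -28/3
  (0, 3/10) → f = -3/2
The feasible region is unbounded (it extends along (0, 1), (5, 4)), but f strictly decreases along every unbounded feasible direction, so there is no improving ray and the maximum is attained at a vertex.

The optimum lies where -5s + 7t = -28 and -3s + 10t = 3.
Solving simultaneously gives s = 301/29, t = 99/29.

s = 301/29, t = 99/29, maximum f = 107/29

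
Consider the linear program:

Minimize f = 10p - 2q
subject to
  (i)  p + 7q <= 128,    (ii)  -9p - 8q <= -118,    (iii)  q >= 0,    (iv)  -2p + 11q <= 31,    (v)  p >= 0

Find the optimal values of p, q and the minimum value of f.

p = 210/23, q = 103/23, minimum f = 1894/23

Vertices and f = 10p - 2q:
  (128, 0) → f = 1280
  (1191/25, 287/25) → f = 11336/25
  (118/9, 0) → f = 1180/9
  (210/23, 103/23) → f = 1894/23

At the optimal vertex, -9p - 8q = -118 and -2p + 11q = 31.
Solving simultaneously gives p = 210/23, q = 103/23.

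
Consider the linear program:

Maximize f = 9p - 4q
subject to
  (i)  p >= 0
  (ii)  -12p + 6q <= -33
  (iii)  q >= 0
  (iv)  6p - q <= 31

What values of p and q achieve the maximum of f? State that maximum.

Feasible corners and f = 9p - 4q:
  (11/4, 0) → f = 99/4
  (51/8, 29/4) → f = 227/8
  (31/6, 0) → f = 93/2

At the optimal vertex, q = 0 and 6p - q = 31.
Solving simultaneously gives p = 31/6, q = 0.

p = 31/6, q = 0, maximum f = 93/2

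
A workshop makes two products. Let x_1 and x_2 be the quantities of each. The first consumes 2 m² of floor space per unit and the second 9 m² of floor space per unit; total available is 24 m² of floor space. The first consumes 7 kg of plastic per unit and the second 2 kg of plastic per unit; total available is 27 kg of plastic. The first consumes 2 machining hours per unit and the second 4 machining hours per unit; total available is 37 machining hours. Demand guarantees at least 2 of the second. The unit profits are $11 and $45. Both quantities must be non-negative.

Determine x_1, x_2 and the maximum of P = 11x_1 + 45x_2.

x_1 = 3, x_2 = 2, maximum P = 123

Feasible corners and P = 11x_1 + 45x_2:
  (0, 8/3) → P = 120
  (0, 2) → P = 90
  (3, 2) → P = 123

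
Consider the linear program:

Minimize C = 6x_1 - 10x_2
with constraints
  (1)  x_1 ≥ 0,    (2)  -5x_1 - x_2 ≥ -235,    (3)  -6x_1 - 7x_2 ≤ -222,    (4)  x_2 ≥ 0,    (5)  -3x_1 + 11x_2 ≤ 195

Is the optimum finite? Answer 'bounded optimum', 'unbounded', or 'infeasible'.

bounded optimum

Corner points and C = 6x_1 - 10x_2:
  (47, 0) → C = 282
  (1195/29, 840/29) → C = -1230/29
  (37, 0) → C = 222
  (359/29, 612/29) → C = -3966/29
The feasible region has finitely many vertices and no improving ray; the minimum is -3966/29 at (359/29, 612/29).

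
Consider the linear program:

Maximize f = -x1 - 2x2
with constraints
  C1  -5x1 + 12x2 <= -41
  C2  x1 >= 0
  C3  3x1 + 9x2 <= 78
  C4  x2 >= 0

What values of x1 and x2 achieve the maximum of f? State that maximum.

Feasible corners and f = -x1 - 2x2:
  (145/9, 89/27) → f = -613/27
  (41/5, 0) → f = -41/5
  (26, 0) → f = -26

The optimum lies where -5x1 + 12x2 = -41 and x2 = 0.
Solving simultaneously gives x1 = 41/5, x2 = 0.

x1 = 41/5, x2 = 0, maximum f = -41/5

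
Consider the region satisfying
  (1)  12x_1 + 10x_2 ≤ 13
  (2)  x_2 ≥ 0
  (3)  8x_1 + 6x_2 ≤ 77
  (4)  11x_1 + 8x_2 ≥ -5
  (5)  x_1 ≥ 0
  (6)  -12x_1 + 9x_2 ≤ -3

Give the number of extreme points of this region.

3

Of the 15 pairwise boundary intersections, those satisfying every inequality are:
  (13/12, 0)
  (49/76, 10/19)
  (1/4, 0)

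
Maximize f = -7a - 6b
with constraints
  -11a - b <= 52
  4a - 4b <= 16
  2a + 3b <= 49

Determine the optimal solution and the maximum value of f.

Corner points and f = -7a - 6b:
  (-4, -8) → f = 76
  (-205/31, 643/31) → f = -2423/31
  (61/5, 41/5) → f = -673/5

a = -4, b = -8, maximum f = 76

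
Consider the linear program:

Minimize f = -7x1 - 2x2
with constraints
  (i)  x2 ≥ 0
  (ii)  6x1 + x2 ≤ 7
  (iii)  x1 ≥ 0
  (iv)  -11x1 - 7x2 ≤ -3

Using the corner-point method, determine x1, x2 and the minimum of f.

x1 = 0, x2 = 7, minimum f = -14

Vertices and f = -7x1 - 2x2:
  (7/6, 0) → f = -49/6
  (3/11, 0) → f = -21/11
  (0, 7) → f = -14
  (0, 3/7) → f = -6/7

The optimum lies where 6x1 + x2 = 7 and x1 = 0.
Solving simultaneously gives x1 = 0, x2 = 7.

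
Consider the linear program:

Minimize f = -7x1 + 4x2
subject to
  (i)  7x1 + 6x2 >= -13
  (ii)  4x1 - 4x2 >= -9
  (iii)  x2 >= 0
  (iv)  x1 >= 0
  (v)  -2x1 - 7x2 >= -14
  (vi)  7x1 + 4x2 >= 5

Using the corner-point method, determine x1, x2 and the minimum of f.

x1 = 7, x2 = 0, minimum f = -49

Extreme points and f = -7x1 + 4x2:
  (7, 0) → f = -49
  (5/7, 0) → f = -5
  (0, 2) → f = 8
  (0, 5/4) → f = 5

The binding constraints are x2 = 0 and -2x1 - 7x2 = -14.
Solving simultaneously gives x1 = 7, x2 = 0.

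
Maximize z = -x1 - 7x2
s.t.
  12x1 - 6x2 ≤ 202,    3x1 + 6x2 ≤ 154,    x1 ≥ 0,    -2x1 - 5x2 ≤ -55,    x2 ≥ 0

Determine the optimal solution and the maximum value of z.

Feasible corners and z = -x1 - 7x2:
  (356/15, 69/5) → z = -361/3
  (335/18, 32/9) → z = -87/2
  (0, 77/3) → z = -539/3
  (0, 11) → z = -77

x1 = 335/18, x2 = 32/9, maximum z = -87/2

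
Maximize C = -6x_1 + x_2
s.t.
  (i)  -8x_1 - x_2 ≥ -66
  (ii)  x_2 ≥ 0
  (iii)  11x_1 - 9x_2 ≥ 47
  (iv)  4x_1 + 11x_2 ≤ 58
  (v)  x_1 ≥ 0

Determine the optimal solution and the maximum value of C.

x_1 = 47/11, x_2 = 0, maximum C = -282/11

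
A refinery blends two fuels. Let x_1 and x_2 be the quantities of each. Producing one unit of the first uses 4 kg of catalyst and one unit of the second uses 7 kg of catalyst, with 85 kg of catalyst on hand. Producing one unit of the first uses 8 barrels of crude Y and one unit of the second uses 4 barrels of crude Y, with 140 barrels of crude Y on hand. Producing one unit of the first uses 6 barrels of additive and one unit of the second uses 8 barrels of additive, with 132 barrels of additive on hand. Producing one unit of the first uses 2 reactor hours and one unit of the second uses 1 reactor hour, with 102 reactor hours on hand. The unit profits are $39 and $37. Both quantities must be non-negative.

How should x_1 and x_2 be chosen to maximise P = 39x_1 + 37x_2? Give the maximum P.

Corner points and P = 39x_1 + 37x_2:
  (0, 0) → P = 0
  (0, 85/7) → P = 3145/7
  (35/2, 0) → P = 1365/2
  (16, 3) → P = 735

The binding constraints are 4x_1 + 7x_2 = 85 and 8x_1 + 4x_2 = 140.
Solving simultaneously gives x_1 = 16, x_2 = 3.

x_1 = 16, x_2 = 3, maximum P = 735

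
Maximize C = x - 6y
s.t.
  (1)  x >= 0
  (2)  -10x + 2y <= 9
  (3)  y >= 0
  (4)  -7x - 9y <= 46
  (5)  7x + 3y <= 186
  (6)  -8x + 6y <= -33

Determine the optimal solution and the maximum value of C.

x = 186/7, y = 0, maximum C = 186/7

Vertices and C = x - 6y:
  (186/7, 0) → C = 186/7
  (33/8, 0) → C = 33/8
  (405/22, 419/22) → C = -2109/22

The binding constraints are y = 0 and 7x + 3y = 186.
Solving simultaneously gives x = 186/7, y = 0.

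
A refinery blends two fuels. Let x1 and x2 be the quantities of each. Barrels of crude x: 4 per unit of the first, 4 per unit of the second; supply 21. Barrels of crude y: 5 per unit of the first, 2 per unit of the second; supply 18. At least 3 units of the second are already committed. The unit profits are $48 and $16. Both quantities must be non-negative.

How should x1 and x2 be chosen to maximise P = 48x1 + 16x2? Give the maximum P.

x1 = 9/4, x2 = 3, maximum P = 156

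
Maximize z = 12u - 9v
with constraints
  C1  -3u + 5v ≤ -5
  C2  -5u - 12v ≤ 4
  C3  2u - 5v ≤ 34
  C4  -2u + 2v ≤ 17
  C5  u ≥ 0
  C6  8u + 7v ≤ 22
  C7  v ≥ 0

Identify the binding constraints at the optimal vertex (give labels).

C6 and C7

Extreme points and z = 12u - 9v:
  (145/61, 26/61) → z = 1506/61
  (5/3, 0) → z = 20
  (11/4, 0) → z = 33

The maximum is at (11/4, 0). Substituting into each constraint, equality holds for C6 and C7; the remaining constraints have slack.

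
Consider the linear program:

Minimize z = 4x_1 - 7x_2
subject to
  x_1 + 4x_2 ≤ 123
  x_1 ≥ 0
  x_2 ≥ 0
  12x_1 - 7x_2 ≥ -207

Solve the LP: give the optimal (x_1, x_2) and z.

x_1 = 3/5, x_2 = 153/5, minimum z = -1059/5

At the optimal vertex, x_1 + 4x_2 = 123 and 12x_1 - 7x_2 = -207.
Solving simultaneously gives x_1 = 3/5, x_2 = 153/5.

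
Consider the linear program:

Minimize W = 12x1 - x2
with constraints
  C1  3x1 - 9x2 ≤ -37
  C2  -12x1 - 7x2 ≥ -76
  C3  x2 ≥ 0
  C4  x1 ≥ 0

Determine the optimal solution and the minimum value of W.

Corner points and W = 12x1 - x2:
  (425/129, 224/43) → W = 1476/43
  (0, 37/9) → W = -37/9
  (0, 76/7) → W = -76/7

x1 = 0, x2 = 76/7, minimum W = -76/7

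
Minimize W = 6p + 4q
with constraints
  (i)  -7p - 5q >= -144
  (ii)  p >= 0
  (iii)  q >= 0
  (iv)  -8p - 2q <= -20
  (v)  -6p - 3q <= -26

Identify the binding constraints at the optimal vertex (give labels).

Feasible corners and W = 6p + 4q:
  (0, 144/5) → W = 576/5
  (144/7, 0) → W = 864/7
  (0, 10) → W = 40
  (13/3, 0) → W = 26
  (2/3, 22/3) → W = 100/3

The minimum is at (13/3, 0). Substituting into each constraint, equality holds for (iii) and (v); the remaining constraints have slack.

(iii) and (v)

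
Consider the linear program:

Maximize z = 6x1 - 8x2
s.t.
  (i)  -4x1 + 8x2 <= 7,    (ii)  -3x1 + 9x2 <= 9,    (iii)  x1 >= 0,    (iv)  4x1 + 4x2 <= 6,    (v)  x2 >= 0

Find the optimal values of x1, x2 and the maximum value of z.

x1 = 3/2, x2 = 0, maximum z = 9

Feasible corners and z = 6x1 - 8x2:
  (0, 7/8) → z = -7
  (5/12, 13/12) → z = -37/6
  (0, 0) → z = 0
  (3/2, 0) → z = 9

The binding constraints are 4x1 + 4x2 = 6 and x2 = 0.
Solving simultaneously gives x1 = 3/2, x2 = 0.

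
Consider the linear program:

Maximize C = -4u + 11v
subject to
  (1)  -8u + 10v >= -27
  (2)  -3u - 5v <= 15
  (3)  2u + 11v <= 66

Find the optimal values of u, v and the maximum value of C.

Vertices and C = -4u + 11v:
  (-3/14, -201/70) → C = -2151/70
  (319/36, 79/18) → C = 77/6
  (-495/23, 228/23) → C = 4488/23

u = -495/23, v = 228/23, maximum C = 4488/23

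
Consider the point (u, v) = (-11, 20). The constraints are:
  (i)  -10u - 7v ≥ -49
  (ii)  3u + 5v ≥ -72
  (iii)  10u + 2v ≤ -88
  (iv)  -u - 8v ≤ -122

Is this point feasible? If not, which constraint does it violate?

Constraint (iii): 10u + 2v = -70, which is not ≤ -88. All other constraints are satisfied.

not feasible — violates (iii)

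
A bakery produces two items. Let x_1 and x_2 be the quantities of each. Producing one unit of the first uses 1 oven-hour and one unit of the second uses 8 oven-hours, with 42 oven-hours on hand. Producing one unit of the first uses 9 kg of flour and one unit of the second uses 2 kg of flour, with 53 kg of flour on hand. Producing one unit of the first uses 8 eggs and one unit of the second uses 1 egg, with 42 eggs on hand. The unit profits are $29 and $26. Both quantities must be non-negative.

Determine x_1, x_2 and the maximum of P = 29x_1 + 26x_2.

Extreme points and P = 29x_1 + 26x_2:
  (0, 0) → P = 0
  (0, 21/4) → P = 273/2
  (21/4, 0) → P = 609/4
  (14/3, 14/3) → P = 770/3

The binding constraints are x_1 + 8x_2 = 42 and 8x_1 + x_2 = 42.
Solving simultaneously gives x_1 = 14/3, x_2 = 14/3.

x_1 = 14/3, x_2 = 14/3, maximum P = 770/3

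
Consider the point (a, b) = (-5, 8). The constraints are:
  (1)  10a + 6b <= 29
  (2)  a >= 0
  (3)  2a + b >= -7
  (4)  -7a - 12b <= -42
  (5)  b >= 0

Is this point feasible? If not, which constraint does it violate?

not feasible — violates (2)

Constraint (2): a = -5, which is not ≥ 0. All other constraints are satisfied.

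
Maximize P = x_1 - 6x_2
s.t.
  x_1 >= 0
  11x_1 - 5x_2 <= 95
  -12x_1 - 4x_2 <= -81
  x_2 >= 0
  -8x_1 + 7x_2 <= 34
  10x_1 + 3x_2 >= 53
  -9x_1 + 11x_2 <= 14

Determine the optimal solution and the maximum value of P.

x_1 = 95/11, x_2 = 0, maximum P = 95/11

Extreme points and P = x_1 - 6x_2:
  (95/11, 0) → P = 95/11
  (1115/76, 1009/76) → P = -4939/76
  (27/4, 0) → P = 27/4
  (835/168, 299/56) → P = -4547/168

At the optimal vertex, 11x_1 - 5x_2 = 95 and x_2 = 0.
Solving simultaneously gives x_1 = 95/11, x_2 = 0.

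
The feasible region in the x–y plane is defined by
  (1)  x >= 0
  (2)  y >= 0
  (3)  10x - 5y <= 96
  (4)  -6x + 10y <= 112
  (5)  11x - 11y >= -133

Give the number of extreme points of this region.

The feasible vertices (each the meet of two boundaries and inside every other half-plane) are:
  (0, 0)
  (0, 56/5)
  (48/5, 0)
  (152/7, 848/35)

4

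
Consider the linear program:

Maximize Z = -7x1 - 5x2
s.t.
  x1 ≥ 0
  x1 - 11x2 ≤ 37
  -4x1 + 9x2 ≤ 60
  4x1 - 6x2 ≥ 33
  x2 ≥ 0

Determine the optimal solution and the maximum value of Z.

Feasible corners and Z = -7x1 - 5x2:
  (37, 0) → Z = -259
  (219/4, 31) → Z = -2153/4
  (33/4, 0) → Z = -231/4
The feasible region is unbounded (it extends along (11, 1), (9, 4)), but Z strictly decreases along every unbounded feasible direction, so there is no improving ray and the maximum is attained at a vertex.

x1 = 33/4, x2 = 0, maximum Z = -231/4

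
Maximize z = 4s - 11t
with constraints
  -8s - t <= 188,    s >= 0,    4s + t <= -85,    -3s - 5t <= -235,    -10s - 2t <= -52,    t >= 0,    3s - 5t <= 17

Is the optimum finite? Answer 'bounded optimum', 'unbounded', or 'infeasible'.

infeasible

The boundaries s = 0 and -3s - 5t = -235 meet at (0, 47), but that point violates 4s + t ≤ -85. Every candidate vertex is excluded by some other constraint, so the feasible region is empty.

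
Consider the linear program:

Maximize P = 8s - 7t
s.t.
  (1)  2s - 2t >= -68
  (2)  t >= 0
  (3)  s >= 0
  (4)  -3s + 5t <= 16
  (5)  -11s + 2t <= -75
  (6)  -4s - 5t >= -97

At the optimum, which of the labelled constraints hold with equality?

Vertices and P = 8s - 7t:
  (75/11, 0) → P = 600/11
  (97/4, 0) → P = 194
  (407/49, 401/49) → P = 449/49
  (81/7, 71/7) → P = 151/7

The maximum is at (97/4, 0). Substituting into each constraint, equality holds for (2) and (6); the remaining constraints have slack.

(2) and (6)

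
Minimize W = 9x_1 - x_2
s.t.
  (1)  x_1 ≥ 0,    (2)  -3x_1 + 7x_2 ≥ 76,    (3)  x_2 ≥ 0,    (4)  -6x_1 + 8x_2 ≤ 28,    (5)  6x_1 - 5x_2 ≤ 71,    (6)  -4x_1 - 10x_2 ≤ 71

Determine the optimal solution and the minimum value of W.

x_1 = 206/9, x_2 = 62/3, minimum W = 556/3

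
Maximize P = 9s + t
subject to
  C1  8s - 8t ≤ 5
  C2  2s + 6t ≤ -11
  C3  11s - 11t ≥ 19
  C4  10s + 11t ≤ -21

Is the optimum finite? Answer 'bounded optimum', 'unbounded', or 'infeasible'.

Constraints 8s - 8t ≤ 5 and 11s - 11t ≥ 19 have parallel boundaries but demand opposite sides — no point can satisfy both, so the region is empty.

infeasible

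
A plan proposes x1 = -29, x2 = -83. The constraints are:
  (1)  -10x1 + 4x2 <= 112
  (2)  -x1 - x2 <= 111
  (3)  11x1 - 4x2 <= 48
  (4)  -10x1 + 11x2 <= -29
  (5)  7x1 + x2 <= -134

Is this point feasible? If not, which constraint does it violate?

not feasible — violates (2)

Constraint (2): -x1 - x2 = 112, which is not ≤ 111. All other constraints are satisfied.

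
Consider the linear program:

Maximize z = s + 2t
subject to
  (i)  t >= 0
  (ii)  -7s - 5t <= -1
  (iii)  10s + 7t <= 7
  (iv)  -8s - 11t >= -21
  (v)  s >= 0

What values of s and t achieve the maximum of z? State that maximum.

s = 0, t = 1, maximum z = 2

Extreme points and z = s + 2t:
  (1/7, 0) → z = 1/7
  (7/10, 0) → z = 7/10
  (0, 1/5) → z = 2/5
  (0, 1) → z = 2

At the optimal vertex, 10s + 7t = 7 and s = 0.
Solving simultaneously gives s = 0, t = 1.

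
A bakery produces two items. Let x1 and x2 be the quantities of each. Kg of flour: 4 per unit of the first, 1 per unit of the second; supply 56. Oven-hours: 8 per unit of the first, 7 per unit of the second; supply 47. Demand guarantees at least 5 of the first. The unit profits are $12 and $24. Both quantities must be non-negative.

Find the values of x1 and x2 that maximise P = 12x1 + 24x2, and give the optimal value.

x1 = 5, x2 = 1, maximum P = 84

Feasible corners and P = 12x1 + 24x2:
  (47/8, 0) → P = 141/2
  (5, 0) → P = 60
  (5, 1) → P = 84

The binding constraints are 8x1 + 7x2 = 47 and x1 = 5.
Solving simultaneously gives x1 = 5, x2 = 1.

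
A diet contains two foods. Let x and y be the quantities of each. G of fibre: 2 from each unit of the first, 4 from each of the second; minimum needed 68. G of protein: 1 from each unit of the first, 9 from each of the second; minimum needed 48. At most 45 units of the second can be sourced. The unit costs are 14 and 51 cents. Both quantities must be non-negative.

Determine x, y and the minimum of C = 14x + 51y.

Feasible corners and C = 14x + 51y:
  (0, 17) → C = 867
  (0, 45) → C = 2295
  (48, 0) → C = 672
  (30, 2) → C = 522
The feasible region is unbounded (it extends along (1, 0)), but C strictly increases along every unbounded feasible direction, so there is no improving ray and the minimum is attained at a vertex.

x = 30, y = 2, minimum C = 522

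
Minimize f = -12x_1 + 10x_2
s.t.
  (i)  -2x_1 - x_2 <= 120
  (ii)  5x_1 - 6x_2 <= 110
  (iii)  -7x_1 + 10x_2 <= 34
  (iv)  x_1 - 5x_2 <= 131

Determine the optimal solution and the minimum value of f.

x_1 = 163, x_2 = 235/2, minimum f = -781

Corner points and f = -12x_1 + 10x_2:
  (-1234/27, -772/27) → f = 7088/27
  (-469/11, -382/11) → f = 1808/11
  (163, 235/2) → f = -781
  (-236/19, -545/19) → f = -2618/19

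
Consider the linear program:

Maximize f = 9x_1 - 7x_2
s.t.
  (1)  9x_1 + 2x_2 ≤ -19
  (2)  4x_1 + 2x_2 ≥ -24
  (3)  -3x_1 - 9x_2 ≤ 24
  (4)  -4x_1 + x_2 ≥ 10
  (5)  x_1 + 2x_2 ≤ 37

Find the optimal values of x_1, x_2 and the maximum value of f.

x_1 = -38/13, x_2 = -22/13, maximum f = -188/13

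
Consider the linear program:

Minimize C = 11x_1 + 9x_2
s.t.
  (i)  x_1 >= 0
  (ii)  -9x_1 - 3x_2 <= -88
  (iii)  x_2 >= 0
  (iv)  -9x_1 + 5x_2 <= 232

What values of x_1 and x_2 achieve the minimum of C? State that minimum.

x_1 = 88/9, x_2 = 0, minimum C = 968/9

Vertices and C = 11x_1 + 9x_2:
  (0, 88/3) → C = 264
  (0, 232/5) → C = 2088/5
  (88/9, 0) → C = 968/9
The feasible region is unbounded (it extends along (1, 0), (5, 9)), but C strictly increases along every unbounded feasible direction, so there is no improving ray and the minimum is attained at a vertex.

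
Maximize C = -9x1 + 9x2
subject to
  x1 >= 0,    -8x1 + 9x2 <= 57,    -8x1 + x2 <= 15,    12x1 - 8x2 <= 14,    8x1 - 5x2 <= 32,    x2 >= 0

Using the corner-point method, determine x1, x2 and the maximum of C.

x1 = 0, x2 = 19/3, maximum C = 57

Corner points and C = -9x1 + 9x2:
  (0, 19/3) → C = 57
  (0, 0) → C = 0
  (291/22, 199/11) → C = 963/22
  (7/6, 0) → C = -21/2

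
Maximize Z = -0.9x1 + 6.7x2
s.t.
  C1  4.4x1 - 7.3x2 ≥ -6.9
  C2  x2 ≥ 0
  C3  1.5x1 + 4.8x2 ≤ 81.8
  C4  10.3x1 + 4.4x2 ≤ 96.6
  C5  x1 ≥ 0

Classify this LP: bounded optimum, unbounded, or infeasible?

Feasible corners and Z = -0.9x1 + 6.7x2:
  (67482/9455, 49611/9455) → Z = 2716599/94550
  (0, 69/73) → Z = 4623/730
  (966/103, 0) → Z = -4347/515
  (0, 0) → Z = 0
The feasible region has finitely many vertices and no improving ray; the maximum is 2716599/94550 at (67482/9455, 49611/9455).

bounded optimum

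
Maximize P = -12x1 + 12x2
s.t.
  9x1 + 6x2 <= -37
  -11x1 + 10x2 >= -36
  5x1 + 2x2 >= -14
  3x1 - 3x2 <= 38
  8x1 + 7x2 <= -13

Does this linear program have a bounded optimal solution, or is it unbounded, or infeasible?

The boundaries 9x1 + 6x2 = -37 and -11x1 + 10x2 = -36 meet at (-77/78, -731/156), but that point violates 5x1 + 2x2 ≥ -14. Every candidate vertex is excluded by some other constraint, so the feasible region is empty.

infeasible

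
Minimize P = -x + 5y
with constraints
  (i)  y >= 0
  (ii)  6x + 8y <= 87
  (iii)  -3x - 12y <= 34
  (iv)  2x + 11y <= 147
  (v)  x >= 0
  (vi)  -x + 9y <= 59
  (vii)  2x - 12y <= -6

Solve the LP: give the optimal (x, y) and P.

x = 249/22, y = 105/44, minimum P = 27/44

Feasible corners and P = -x + 5y:
  (311/62, 441/62) → P = 947/31
  (249/22, 105/44) → P = 27/44
  (0, 59/9) → P = 295/9
  (0, 1/2) → P = 5/2

The binding constraints are 6x + 8y = 87 and 2x - 12y = -6.
Solving simultaneously gives x = 249/22, y = 105/44.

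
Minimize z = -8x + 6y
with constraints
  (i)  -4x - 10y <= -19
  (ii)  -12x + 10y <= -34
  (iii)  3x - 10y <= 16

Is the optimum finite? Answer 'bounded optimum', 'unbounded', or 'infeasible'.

From the feasible point (53/16, 23/40), moving in the direction (10, 3) keeps every constraint satisfied while z decreases without bound.

unbounded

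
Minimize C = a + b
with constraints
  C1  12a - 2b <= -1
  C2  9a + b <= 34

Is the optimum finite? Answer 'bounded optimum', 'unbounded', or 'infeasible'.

From the feasible point (67/30, 139/10), moving in the direction (-2, -12) keeps every constraint satisfied while C decreases without bound.

unbounded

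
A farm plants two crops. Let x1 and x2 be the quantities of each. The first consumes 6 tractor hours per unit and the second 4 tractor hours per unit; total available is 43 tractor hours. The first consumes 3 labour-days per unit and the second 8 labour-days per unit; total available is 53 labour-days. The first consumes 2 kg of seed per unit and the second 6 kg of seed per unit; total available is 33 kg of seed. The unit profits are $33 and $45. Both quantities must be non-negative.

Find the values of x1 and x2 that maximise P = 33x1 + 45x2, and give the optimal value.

x1 = 9/2, x2 = 4, maximum P = 657/2

Feasible corners and P = 33x1 + 45x2:
  (0, 0) → P = 0
  (0, 11/2) → P = 495/2
  (43/6, 0) → P = 473/2
  (9/2, 4) → P = 657/2

The binding constraints are 6x1 + 4x2 = 43 and 2x1 + 6x2 = 33.
Solving simultaneously gives x1 = 9/2, x2 = 4.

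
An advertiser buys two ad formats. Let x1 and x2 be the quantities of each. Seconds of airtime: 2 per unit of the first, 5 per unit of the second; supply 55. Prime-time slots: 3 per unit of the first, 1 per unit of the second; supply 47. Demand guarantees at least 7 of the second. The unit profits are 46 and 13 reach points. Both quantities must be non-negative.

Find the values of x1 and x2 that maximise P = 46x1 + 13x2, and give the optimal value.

Extreme points and P = 46x1 + 13x2:
  (0, 11) → P = 143
  (0, 7) → P = 91
  (10, 7) → P = 551

The optimum lies where 2x1 + 5x2 = 55 and x2 = 7.
Solving simultaneously gives x1 = 10, x2 = 7.

x1 = 10, x2 = 7, maximum P = 551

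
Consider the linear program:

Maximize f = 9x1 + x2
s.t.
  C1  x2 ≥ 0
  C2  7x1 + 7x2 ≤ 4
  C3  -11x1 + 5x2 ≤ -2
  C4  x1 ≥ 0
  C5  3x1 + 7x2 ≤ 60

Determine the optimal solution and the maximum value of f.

Extreme points and f = 9x1 + x2:
  (4/7, 0) → f = 36/7
  (2/11, 0) → f = 18/11
  (17/56, 15/56) → f = 3

x1 = 4/7, x2 = 0, maximum f = 36/7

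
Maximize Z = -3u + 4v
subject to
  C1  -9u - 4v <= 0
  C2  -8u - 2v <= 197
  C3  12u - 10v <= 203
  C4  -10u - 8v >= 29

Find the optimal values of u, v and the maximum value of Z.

Feasible corners and Z = -3u + 4v:
  (406/69, -609/46) → Z = -1624/23
  (29/8, -261/32) → Z = -87/2
  (667/98, -1189/98) → Z = -6757/98

The optimum lies where -9u - 4v = 0 and -10u - 8v = 29.
Solving simultaneously gives u = 29/8, v = -261/32.

u = 29/8, v = -261/32, maximum Z = -87/2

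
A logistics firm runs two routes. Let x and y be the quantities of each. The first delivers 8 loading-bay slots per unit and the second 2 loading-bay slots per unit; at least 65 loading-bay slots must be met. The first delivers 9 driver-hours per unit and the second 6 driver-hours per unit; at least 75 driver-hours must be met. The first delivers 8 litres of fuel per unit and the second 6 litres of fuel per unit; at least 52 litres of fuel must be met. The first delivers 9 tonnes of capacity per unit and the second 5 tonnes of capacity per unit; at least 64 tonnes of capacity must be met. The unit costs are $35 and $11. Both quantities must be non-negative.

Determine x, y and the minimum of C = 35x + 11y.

Extreme points and C = 35x + 11y:
  (0, 65/2) → C = 715/2
  (25/3, 0) → C = 875/3
  (8, 1/2) → C = 571/2
The feasible region is unbounded (it extends along (0, 1), (1, 0)), but C strictly increases along every unbounded feasible direction, so there is no improving ray and the minimum is attained at a vertex.

x = 8, y = 1/2, minimum C = 571/2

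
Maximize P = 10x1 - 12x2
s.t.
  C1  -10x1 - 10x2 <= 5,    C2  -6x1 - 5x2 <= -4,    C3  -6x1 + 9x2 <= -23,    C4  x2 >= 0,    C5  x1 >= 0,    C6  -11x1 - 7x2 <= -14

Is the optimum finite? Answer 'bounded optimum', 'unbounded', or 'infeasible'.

From the feasible point (23/6, 0), moving in the direction (9, 6) keeps every constraint satisfied while P increases without bound.

unbounded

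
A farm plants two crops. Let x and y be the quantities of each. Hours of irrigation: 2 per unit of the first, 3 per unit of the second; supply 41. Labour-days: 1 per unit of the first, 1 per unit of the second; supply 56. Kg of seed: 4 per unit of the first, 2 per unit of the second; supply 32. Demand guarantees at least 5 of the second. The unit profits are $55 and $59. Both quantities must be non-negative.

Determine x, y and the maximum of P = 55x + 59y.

x = 7/4, y = 25/2, maximum P = 3335/4

Corner points and P = 55x + 59y:
  (0, 41/3) → P = 2419/3
  (0, 5) → P = 295
  (7/4, 25/2) → P = 3335/4
  (11/2, 5) → P = 1195/2

The binding constraints are 2x + 3y = 41 and 4x + 2y = 32.
Solving simultaneously gives x = 7/4, y = 25/2.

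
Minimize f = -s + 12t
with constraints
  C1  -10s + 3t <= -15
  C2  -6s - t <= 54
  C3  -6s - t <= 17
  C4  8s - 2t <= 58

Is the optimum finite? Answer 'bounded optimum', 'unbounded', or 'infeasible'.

Vertices and f = -s + 12t:
  (-9/7, -65/7) → f = -771/7
  (36, 115) → f = 1344
  (6/5, -121/5) → f = -1458/5
The feasible region has finitely many vertices and no improving ray; the minimum is -1458/5 at (6/5, -121/5).

bounded optimum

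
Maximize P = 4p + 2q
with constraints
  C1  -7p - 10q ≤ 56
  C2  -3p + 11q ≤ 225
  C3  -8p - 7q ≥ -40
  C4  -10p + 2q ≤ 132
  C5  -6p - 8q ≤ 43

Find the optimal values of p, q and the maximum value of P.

p = 792/31, q = -728/31, maximum P = 1712/31

Feasible corners and P = 4p + 2q:
  (792/31, -728/31) → P = 1712/31
  (9/2, -35/4) → P = 1/2
  (-422/43, 728/43) → P = -232/43
  (-571/46, 181/46) → P = -961/23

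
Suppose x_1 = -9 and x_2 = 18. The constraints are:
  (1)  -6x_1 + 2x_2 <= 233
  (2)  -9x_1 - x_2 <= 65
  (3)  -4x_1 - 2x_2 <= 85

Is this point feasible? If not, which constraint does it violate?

(1): 90 ≤ 233 ✓
(2): 63 ≤ 65 ✓
(3): 0 ≤ 85 ✓

feasible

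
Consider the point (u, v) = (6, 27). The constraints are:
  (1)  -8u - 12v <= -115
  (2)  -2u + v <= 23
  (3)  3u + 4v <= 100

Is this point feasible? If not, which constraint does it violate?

Constraint (3): 3u + 4v = 126, which is not ≤ 100. All other constraints are satisfied.

not feasible — violates (3)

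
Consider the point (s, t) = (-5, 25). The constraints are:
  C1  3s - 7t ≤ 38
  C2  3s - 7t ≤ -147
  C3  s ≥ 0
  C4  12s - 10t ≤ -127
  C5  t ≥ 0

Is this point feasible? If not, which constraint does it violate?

Constraint C3: s = -5, which is not ≥ 0. All other constraints are satisfied.

not feasible — violates C3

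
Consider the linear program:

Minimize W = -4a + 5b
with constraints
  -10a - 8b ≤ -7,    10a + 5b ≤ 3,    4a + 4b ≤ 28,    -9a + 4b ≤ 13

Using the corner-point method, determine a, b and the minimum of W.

a = -11/30, b = 4/3, minimum W = 122/15

Feasible corners and W = -4a + 5b:
  (-11/30, 4/3) → W = 122/15
  (-19/28, 193/112) → W = 1269/112
  (-53/85, 157/85) → W = 997/85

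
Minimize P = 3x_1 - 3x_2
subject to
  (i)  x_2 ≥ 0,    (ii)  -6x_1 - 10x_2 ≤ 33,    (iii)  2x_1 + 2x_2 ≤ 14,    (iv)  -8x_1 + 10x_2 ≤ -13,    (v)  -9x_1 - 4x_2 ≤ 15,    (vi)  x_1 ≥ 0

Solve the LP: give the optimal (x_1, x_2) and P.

The optimum lies where x_2 = 0 and -8x_1 + 10x_2 = -13.
Solving simultaneously gives x_1 = 13/8, x_2 = 0.

x_1 = 13/8, x_2 = 0, minimum P = 39/8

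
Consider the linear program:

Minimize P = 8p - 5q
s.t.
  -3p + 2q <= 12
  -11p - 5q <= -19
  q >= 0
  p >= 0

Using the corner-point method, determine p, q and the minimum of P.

Feasible corners and P = 8p - 5q:
  (0, 6) → P = -30
  (19/11, 0) → P = 152/11
  (0, 19/5) → P = -19
The feasible region is unbounded (it extends along (2, 3), (1, 0)), but P strictly increases along every unbounded feasible direction, so there is no improving ray and the minimum is attained at a vertex.

The optimum lies where -3p + 2q = 12 and p = 0.
Solving simultaneously gives p = 0, q = 6.

p = 0, q = 6, minimum P = -30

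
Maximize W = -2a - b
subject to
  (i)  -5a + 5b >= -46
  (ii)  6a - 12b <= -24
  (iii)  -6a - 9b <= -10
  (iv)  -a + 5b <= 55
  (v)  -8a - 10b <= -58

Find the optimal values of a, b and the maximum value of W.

Corner points and W = -2a - b:
  (112/5, 66/5) → W = -58
  (101/4, 321/20) → W = -1331/20
  (38/13, 45/13) → W = -121/13
  (-26/5, 249/25) → W = 11/25

a = -26/5, b = 249/25, maximum W = 11/25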